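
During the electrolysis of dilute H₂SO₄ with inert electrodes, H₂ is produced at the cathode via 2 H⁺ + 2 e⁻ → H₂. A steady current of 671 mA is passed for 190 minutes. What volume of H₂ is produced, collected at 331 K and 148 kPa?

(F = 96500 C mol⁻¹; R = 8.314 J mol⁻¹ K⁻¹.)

Q = I·t = 0.6710 A × 11400 s = 7649 C.
n(e⁻) = Q/F = 7649 / 96500 = 0.07927 mol.
2 electrons are transferred per H₂ molecule, so n(H₂) = 0.07927 / 2 = 0.03963 mol.
V = nRT/P = (0.03963 × 8.314 × 331) / (148 × 10³ Pa) = 7.37 × 10⁻⁴ m³ = 0.737 L.

0.737 L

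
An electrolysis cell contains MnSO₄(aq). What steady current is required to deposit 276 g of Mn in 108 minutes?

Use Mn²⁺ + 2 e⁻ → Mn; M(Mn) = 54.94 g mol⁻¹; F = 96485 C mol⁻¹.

n(Mn) = 276 / 54.94 = 5.024 mol.
n(e⁻) = 2 × 5.024 = 10.05 mol.
Q = n(e⁻)·F = 10.05 × 96485 = 969400 C.
I = Q/t = 969400 / 6480.0 s = 150 A.

150 A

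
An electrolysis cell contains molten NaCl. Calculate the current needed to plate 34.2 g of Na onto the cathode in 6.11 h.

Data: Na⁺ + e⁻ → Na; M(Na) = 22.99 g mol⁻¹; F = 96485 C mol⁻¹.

6.53 A

n(Na) = 34.2 / 22.99 = 1.488 mol.
n(e⁻) = 1 × 1.488 = 1.488 mol.
Q = n(e⁻)·F = 1.488 × 96485 = 143500 C.
I = Q/t = 143500 / 21996 s = 6.53 A.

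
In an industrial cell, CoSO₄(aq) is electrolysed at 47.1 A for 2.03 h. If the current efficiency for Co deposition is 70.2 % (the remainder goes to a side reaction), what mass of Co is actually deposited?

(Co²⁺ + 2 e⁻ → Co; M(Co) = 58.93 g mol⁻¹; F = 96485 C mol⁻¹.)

Q = I·t = 47.10 × 7308.0 = 344200 C.
n(e⁻) = 344200/96485 = 3.567 mol; theoretically n(Co) = 3.567/2 = 1.784 mol, m_theo = 105.1 g.
At 70.2 % efficiency, m_actual = 0.702 × 105.1 = 73.8 g.

73.8 g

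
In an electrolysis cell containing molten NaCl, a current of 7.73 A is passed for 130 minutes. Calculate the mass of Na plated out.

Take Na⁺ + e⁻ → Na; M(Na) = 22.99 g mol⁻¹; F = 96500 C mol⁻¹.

14.4 g

Q = I·t = 7.730 A × 7800.0 s = 60290 C.
n(e⁻) = Q/F = 60290 / 96500 = 0.6248 mol.
Na⁺ + e⁻ → Na, so n(Na) = n(e⁻)/1 = 0.6248 mol.
m = n·M = 0.6248 × 22.99 = 14.4 g.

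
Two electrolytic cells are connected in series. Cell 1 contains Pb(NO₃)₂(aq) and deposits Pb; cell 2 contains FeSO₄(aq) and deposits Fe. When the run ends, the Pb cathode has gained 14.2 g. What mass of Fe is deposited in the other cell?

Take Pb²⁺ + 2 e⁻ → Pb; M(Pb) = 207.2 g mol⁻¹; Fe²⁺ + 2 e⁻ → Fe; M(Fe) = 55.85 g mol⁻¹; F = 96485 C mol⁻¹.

3.83 g

n(Pb) = 14.2 / 207.2 = 0.06853 mol.
Since Pb²⁺ + 2 e⁻ → Pb, n(e⁻) passed = 2 × 0.06853 = 0.1371 mol.
Cells in series carry the same charge, so the same 0.1371 mol of electrons passes through cell 2.
Fe²⁺ + 2 e⁻ → Fe, so n(Fe) = 0.1371 / 2 = 0.06853 mol.
m(Fe) = 0.06853 × 55.85 = 3.83 g.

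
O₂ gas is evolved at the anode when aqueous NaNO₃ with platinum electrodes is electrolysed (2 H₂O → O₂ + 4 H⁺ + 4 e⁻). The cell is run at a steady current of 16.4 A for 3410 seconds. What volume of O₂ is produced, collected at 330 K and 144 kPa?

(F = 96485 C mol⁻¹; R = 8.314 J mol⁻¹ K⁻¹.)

Q = I·t = 16.40 A × 3410.0 s = 55920 C.
n(e⁻) = Q/F = 55920 / 96485 = 0.5796 mol.
4 electrons are transferred per O₂ molecule, so n(O₂) = 0.5796 / 4 = 0.1449 mol.
V = nRT/P = (0.1449 × 8.314 × 330) / (144 × 10³ Pa) = 0.00276 m³ = 2.76 L.

2.76 L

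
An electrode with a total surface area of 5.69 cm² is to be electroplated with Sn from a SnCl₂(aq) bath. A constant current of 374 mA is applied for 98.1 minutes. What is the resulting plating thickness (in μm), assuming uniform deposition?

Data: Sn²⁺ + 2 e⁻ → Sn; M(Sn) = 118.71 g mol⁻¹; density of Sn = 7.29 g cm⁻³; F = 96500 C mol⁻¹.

Q = I·t = 0.3740 × 5886.0 = 2201 C; n(e⁻) = 0.02281 mol.
n(Sn) = n(e⁻)/2 = 0.01141 mol, so m = 0.01141 × 118.71 = 1.354 g.
Volume = m/ρ = 1.354 / 7.29 = 0.1857 cm³.
Thickness = V/A = 0.1857 / 5.69 = 0.0326 cm = 326 μm.

326 μm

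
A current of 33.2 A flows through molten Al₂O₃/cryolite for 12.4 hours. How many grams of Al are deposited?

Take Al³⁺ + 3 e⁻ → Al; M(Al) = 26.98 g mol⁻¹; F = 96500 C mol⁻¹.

Q = I·t = 33.20 A × 44640 s = 1482000 C.
n(e⁻) = Q/F = 1482000 / 96500 = 15.36 mol.
Al³⁺ + 3 e⁻ → Al, so n(Al) = n(e⁻)/3 = 5.119 mol.
m = n·M = 5.119 × 26.98 = 138 g.

138 g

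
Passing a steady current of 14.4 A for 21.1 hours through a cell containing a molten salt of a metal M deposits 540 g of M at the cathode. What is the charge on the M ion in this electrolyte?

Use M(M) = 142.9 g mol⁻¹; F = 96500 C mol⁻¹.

+3

Q = I·t = 14.40 A × 75960 s = 1094000 C, so n(e⁻) = 1094000/96500 = 11.33 mol.
n(M) deposited = 540 / 142.9 = 3.779 mol.
Electrons per atom = n(e⁻)/n(M) = 11.33 / 3.779 = 3.00 ≈ 3, so the ion is M³⁺.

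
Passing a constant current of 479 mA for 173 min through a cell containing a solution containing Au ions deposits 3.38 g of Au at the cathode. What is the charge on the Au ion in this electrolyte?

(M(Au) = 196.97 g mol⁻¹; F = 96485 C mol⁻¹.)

Q = I·t = 0.4790 A × 10380 s = 4972 C, so n(e⁻) = 4972/96485 = 0.05153 mol.
n(Au) deposited = 3.38 / 196.97 = 0.01716 mol.
Electrons per atom = n(e⁻)/n(Au) = 0.05153 / 0.01716 = 3.00 ≈ 3, so the ion is Au³⁺.

+3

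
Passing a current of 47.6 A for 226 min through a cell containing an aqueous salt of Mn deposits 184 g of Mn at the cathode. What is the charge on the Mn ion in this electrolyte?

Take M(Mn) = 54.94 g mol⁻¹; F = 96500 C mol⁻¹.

+2

Q = I·t = 47.60 A × 13560 s = 645500 C, so n(e⁻) = 645500/96500 = 6.689 mol.
n(Mn) deposited = 184 / 54.94 = 3.349 mol.
Electrons per atom = n(e⁻)/n(Mn) = 6.689 / 3.349 = 2.00 ≈ 2, so the ion is Mn²⁺.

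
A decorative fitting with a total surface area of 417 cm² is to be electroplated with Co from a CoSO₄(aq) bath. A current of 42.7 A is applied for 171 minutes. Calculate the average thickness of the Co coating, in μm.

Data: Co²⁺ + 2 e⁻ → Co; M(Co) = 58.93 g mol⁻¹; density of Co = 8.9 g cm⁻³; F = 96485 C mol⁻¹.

360 μm

Q = I·t = 42.70 × 10260 = 438100 C; n(e⁻) = 4.541 mol.
n(Co) = n(e⁻)/2 = 2.270 mol, so m = 2.270 × 58.93 = 133.8 g.
Volume = m/ρ = 133.8 / 8.9 = 15.03 cm³.
Thickness = V/A = 15.03 / 417 = 0.0360 cm = 360 μm.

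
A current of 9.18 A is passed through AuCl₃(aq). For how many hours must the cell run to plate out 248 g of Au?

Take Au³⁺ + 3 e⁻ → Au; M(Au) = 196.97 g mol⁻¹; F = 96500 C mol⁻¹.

n(Au) = m/M = 248 / 196.97 = 1.259 mol.
Each Au atom requires 3 electrons, so n(e⁻) = 3 × 1.259 = 3.777 mol.
Q = n(e⁻)·F = 3.777 × 96500 = 364500 C.
t = Q/I = 364500 / 9.180 A = 39710 s = 11.0 h.

11.0 h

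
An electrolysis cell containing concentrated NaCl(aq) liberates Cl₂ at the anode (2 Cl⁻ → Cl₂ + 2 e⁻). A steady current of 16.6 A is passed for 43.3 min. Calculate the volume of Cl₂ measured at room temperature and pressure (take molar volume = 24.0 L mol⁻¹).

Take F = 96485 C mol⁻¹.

5.36 L

Q = I·t = 16.60 A × 2598.0 s = 43130 C.
n(e⁻) = Q/F = 43130 / 96485 = 0.4470 mol.
2 electrons are transferred per Cl₂ molecule, so n(Cl₂) = 0.4470 / 2 = 0.2235 mol.
V = n × V_m = 0.2235 × 24.0 = 5.36 L.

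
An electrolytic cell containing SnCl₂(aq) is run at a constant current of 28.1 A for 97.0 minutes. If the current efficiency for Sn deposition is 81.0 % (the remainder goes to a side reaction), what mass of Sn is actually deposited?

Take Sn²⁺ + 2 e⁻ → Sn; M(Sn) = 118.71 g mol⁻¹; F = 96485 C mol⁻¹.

Q = I·t = 28.10 × 5820.0 = 163500 C.
n(e⁻) = 163500/96485 = 1.695 mol; theoretically n(Sn) = 1.695/2 = 0.8475 mol, m_theo = 100.6 g.
At 81.0 % efficiency, m_actual = 0.810 × 100.6 = 81.5 g.

81.5 g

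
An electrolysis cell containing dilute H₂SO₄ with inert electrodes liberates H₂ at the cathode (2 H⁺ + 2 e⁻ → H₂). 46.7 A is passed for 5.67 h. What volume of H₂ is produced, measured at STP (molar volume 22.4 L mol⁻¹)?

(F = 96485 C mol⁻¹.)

111 L

Q = I·t = 46.70 A × 20412 s = 953200 C.
n(e⁻) = Q/F = 953200 / 96485 = 9.880 mol.
2 electrons are transferred per H₂ molecule, so n(H₂) = 9.880 / 2 = 4.940 mol.
V = n × V_m = 4.940 × 22.4 = 111 L.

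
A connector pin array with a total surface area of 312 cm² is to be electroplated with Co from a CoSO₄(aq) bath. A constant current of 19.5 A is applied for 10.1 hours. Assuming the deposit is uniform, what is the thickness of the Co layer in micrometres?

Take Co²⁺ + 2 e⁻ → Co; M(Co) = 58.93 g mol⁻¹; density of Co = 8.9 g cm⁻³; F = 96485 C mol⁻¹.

Q = I·t = 19.50 × 36360 = 709000 C; n(e⁻) = 7.348 mol.
n(Co) = n(e⁻)/2 = 3.674 mol, so m = 3.674 × 58.93 = 216.5 g.
Volume = m/ρ = 216.5 / 8.9 = 24.33 cm³.
Thickness = V/A = 24.33 / 312 = 0.0780 cm = 780 μm.

780 μm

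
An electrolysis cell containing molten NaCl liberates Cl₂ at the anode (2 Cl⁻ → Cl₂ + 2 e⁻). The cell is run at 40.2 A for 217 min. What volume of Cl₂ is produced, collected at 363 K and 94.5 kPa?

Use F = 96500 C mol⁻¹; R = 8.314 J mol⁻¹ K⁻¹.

86.6 L

Q = I·t = 40.20 A × 13020 s = 523400 C.
n(e⁻) = Q/F = 523400 / 96500 = 5.424 mol.
2 electrons are transferred per Cl₂ molecule, so n(Cl₂) = 5.424 / 2 = 2.712 mol.
V = nRT/P = (2.712 × 8.314 × 363) / (94.5 × 10³ Pa) = 0.0866 m³ = 86.6 L.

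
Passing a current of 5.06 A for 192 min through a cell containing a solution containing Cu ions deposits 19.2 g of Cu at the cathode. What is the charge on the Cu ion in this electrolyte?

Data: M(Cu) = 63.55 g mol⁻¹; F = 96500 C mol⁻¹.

Q = I·t = 5.060 A × 11520 s = 58290 C, so n(e⁻) = 58290/96500 = 0.6041 mol.
n(Cu) deposited = 19.2 / 63.55 = 0.3021 mol.
Electrons per atom = n(e⁻)/n(Cu) = 0.6041 / 0.3021 = 2.00 ≈ 2, so the ion is Cu²⁺.

+2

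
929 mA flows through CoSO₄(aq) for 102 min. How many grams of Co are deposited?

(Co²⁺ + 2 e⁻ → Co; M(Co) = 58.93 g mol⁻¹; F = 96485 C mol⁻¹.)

Q = I·t = 0.9290 A × 6120.0 s = 5685 C.
n(e⁻) = Q/F = 5685 / 96485 = 0.05893 mol.
Co²⁺ + 2 e⁻ → Co, so n(Co) = n(e⁻)/2 = 0.02946 mol.
m = n·M = 0.02946 × 58.93 = 1.74 g.

1.74 g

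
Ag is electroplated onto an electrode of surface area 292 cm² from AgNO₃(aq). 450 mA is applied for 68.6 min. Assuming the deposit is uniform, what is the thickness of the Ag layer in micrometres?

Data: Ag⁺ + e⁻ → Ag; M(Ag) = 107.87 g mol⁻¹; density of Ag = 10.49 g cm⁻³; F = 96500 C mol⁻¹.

6.76 μm

Q = I·t = 0.4500 × 4116.0 = 1852 C; n(e⁻) = 0.01919 mol.
n(Ag) = n(e⁻)/1 = 0.01919 mol, so m = 0.01919 × 107.87 = 2.070 g.
Volume = m/ρ = 2.070 / 10.49 = 0.1974 cm³.
Thickness = V/A = 0.1974 / 292 = 6.76 × 10⁻⁴ cm = 6.76 μm.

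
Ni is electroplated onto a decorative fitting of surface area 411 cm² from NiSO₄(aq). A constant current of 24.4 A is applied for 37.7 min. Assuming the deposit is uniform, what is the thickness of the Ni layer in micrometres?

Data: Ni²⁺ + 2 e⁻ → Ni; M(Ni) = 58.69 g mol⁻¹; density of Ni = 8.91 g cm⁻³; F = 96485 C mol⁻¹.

45.8 μm

Q = I·t = 24.40 × 2262.0 = 55190 C; n(e⁻) = 0.5720 mol.
n(Ni) = n(e⁻)/2 = 0.2860 mol, so m = 0.2860 × 58.69 = 16.79 g.
Volume = m/ρ = 16.79 / 8.91 = 1.884 cm³.
Thickness = V/A = 1.884 / 411 = 0.00458 cm = 45.8 μm.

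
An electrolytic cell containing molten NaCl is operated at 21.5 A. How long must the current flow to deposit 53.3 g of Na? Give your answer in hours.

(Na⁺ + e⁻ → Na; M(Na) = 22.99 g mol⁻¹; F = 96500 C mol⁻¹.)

2.89 h

n(Na) = m/M = 53.3 / 22.99 = 2.318 mol.
Each Na atom requires 1 electron, so n(e⁻) = 1 × 2.318 = 2.318 mol.
Q = n(e⁻)·F = 2.318 × 96500 = 223700 C.
t = Q/I = 223700 / 21.50 A = 10410 s = 2.89 h.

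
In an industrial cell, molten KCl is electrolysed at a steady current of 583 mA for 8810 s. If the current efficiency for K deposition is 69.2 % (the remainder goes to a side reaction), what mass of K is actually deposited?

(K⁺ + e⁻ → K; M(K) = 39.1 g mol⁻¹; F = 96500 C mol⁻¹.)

Q = I·t = 0.5830 × 8810.0 = 5136 C.
n(e⁻) = 5136/96500 = 0.05323 mol; theoretically n(K) = 0.05323/1 = 0.05323 mol, m_theo = 2.081 g.
At 69.2 % efficiency, m_actual = 0.692 × 2.081 = 1.44 g.

1.44 g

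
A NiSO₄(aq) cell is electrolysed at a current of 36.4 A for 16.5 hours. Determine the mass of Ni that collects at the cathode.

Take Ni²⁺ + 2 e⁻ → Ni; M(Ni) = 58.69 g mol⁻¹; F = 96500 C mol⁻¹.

657 g

Q = I·t = 36.40 A × 59400 s = 2162000 C.
n(e⁻) = Q/F = 2162000 / 96500 = 22.41 mol.
Ni²⁺ + 2 e⁻ → Ni, so n(Ni) = n(e⁻)/2 = 11.20 mol.
m = n·M = 11.20 × 58.69 = 657 g.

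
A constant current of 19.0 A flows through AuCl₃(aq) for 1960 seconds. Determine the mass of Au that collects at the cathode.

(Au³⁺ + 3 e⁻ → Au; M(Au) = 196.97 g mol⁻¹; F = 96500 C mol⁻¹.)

25.3 g

Q = I·t = 19.00 A × 1960.0 s = 37240 C.
n(e⁻) = Q/F = 37240 / 96500 = 0.3859 mol.
Au³⁺ + 3 e⁻ → Au, so n(Au) = n(e⁻)/3 = 0.1286 mol.
m = n·M = 0.1286 × 196.97 = 25.3 g.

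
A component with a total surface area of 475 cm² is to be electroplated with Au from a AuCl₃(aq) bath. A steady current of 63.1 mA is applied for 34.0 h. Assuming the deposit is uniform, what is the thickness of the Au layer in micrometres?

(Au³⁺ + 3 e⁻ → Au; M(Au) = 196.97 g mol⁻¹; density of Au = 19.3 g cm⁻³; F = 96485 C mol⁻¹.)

5.73 μm

Q = I·t = 0.06310 × 122400 = 7723 C; n(e⁻) = 0.08005 mol.
n(Au) = n(e⁻)/3 = 0.02668 mol, so m = 0.02668 × 196.97 = 5.256 g.
Volume = m/ρ = 5.256 / 19.3 = 0.2723 cm³.
Thickness = V/A = 0.2723 / 475 = 5.73 × 10⁻⁴ cm = 5.73 μm.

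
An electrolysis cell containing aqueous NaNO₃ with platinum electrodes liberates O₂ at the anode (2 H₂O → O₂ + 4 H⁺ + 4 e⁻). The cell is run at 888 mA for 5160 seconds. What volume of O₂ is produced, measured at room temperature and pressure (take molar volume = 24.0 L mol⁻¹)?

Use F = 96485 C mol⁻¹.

Q = I·t = 0.8880 A × 5160.0 s = 4582 C.
n(e⁻) = Q/F = 4582 / 96485 = 0.04749 mol.
4 electrons are transferred per O₂ molecule, so n(O₂) = 0.04749 / 4 = 0.01187 mol.
V = n × V_m = 0.01187 × 24.0 = 0.285 L.

0.285 L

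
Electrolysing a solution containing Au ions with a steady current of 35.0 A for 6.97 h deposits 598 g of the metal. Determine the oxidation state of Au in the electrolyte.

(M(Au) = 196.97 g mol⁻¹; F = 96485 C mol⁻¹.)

Q = I·t = 35.00 A × 25092 s = 878200 C, so n(e⁻) = 878200/96485 = 9.102 mol.
n(Au) deposited = 598 / 196.97 = 3.036 mol.
Electrons per atom = n(e⁻)/n(Au) = 9.102 / 3.036 = 3.00 ≈ 3, so the ion is Au³⁺.

+3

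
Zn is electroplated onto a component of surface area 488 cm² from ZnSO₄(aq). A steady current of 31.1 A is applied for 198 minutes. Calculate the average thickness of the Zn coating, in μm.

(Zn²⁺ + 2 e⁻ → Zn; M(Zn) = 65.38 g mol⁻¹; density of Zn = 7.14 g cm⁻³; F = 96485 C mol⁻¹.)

Q = I·t = 31.10 × 11880 = 369500 C; n(e⁻) = 3.829 mol.
n(Zn) = n(e⁻)/2 = 1.915 mol, so m = 1.915 × 65.38 = 125.2 g.
Volume = m/ρ = 125.2 / 7.14 = 17.53 cm³.
Thickness = V/A = 17.53 / 488 = 0.0359 cm = 359 μm.

359 μm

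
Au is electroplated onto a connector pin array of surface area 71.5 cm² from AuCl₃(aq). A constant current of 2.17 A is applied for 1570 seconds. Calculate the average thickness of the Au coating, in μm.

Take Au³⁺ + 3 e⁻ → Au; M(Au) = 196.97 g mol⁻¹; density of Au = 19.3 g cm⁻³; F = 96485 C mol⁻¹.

16.8 μm

Q = I·t = 2.170 × 1570.0 = 3407 C; n(e⁻) = 0.03531 mol.
n(Au) = n(e⁻)/3 = 0.01177 mol, so m = 0.01177 × 196.97 = 2.318 g.
Volume = m/ρ = 2.318 / 19.3 = 0.1201 cm³.
Thickness = V/A = 0.1201 / 71.5 = 0.00168 cm = 16.8 μm.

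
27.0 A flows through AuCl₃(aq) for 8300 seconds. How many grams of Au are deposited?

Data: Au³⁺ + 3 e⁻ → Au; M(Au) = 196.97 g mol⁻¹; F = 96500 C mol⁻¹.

152 g

Q = I·t = 27.00 A × 8300.0 s = 224100 C.
n(e⁻) = Q/F = 224100 / 96500 = 2.322 mol.
Au³⁺ + 3 e⁻ → Au, so n(Au) = n(e⁻)/3 = 0.7741 mol.
m = n·M = 0.7741 × 196.97 = 152 g.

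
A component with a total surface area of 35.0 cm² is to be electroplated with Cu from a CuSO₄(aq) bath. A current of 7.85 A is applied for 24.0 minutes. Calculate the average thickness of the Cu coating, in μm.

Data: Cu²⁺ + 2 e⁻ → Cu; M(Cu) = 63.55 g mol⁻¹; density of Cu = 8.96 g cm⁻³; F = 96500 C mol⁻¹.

Q = I·t = 7.850 × 1440.0 = 11300 C; n(e⁻) = 0.1171 mol.
n(Cu) = n(e⁻)/2 = 0.05857 mol, so m = 0.05857 × 63.55 = 3.722 g.
Volume = m/ρ = 3.722 / 8.96 = 0.4154 cm³.
Thickness = V/A = 0.4154 / 35.0 = 0.0119 cm = 119 μm.

119 μm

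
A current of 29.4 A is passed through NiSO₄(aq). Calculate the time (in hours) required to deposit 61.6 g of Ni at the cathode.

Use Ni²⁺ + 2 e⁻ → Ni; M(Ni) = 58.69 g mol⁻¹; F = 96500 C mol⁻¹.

n(Ni) = m/M = 61.6 / 58.69 = 1.050 mol.
Each Ni atom requires 2 electrons, so n(e⁻) = 2 × 1.050 = 2.099 mol.
Q = n(e⁻)·F = 2.099 × 96500 = 202600 C.
t = Q/I = 202600 / 29.40 A = 6890 s = 1.91 h.

1.91 h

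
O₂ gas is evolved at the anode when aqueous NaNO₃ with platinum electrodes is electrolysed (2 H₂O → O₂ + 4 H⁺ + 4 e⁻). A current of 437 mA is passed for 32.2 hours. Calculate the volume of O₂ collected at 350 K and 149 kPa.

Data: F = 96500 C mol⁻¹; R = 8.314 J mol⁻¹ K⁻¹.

Q = I·t = 0.4370 A × 115920 s = 50660 C.
n(e⁻) = Q/F = 50660 / 96500 = 0.5249 mol.
4 electrons are transferred per O₂ molecule, so n(O₂) = 0.5249 / 4 = 0.1312 mol.
V = nRT/P = (0.1312 × 8.314 × 350) / (149 × 10³ Pa) = 0.00256 m³ = 2.56 L.

2.56 L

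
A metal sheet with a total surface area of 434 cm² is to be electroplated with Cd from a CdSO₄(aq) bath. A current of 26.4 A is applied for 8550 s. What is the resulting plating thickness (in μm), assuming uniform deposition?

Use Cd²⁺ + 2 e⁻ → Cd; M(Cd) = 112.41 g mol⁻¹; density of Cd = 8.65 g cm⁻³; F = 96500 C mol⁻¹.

Q = I·t = 26.40 × 8550.0 = 225700 C; n(e⁻) = 2.339 mol.
n(Cd) = n(e⁻)/2 = 1.170 mol, so m = 1.170 × 112.41 = 131.5 g.
Volume = m/ρ = 131.5 / 8.65 = 15.20 cm³.
Thickness = V/A = 15.20 / 434 = 0.0350 cm = 350 μm.

350 μm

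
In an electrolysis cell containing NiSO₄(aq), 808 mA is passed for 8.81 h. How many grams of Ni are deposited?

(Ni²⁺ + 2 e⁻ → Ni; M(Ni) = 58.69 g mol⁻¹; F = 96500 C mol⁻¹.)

Q = I·t = 0.8080 A × 31716 s = 25630 C.
n(e⁻) = Q/F = 25630 / 96500 = 0.2656 mol.
Ni²⁺ + 2 e⁻ → Ni, so n(Ni) = n(e⁻)/2 = 0.1328 mol.
m = n·M = 0.1328 × 58.69 = 7.79 g.

7.79 g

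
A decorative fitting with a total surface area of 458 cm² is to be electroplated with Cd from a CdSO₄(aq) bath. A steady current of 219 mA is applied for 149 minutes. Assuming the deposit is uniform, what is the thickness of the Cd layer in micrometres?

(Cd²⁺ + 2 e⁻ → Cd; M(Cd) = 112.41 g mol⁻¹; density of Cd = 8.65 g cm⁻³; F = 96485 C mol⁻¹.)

Q = I·t = 0.2190 × 8940.0 = 1958 C; n(e⁻) = 0.02029 mol.
n(Cd) = n(e⁻)/2 = 0.01015 mol, so m = 0.01015 × 112.41 = 1.141 g.
Volume = m/ρ = 1.141 / 8.65 = 0.1319 cm³.
Thickness = V/A = 0.1319 / 458 = 2.88 × 10⁻⁴ cm = 2.88 μm.

2.88 μm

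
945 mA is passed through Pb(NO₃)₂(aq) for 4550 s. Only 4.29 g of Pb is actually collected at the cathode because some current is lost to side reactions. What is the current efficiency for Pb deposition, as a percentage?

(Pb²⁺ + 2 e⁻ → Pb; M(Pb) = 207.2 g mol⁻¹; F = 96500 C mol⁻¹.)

92.9 %

Q = I·t = 0.9450 × 4550.0 = 4300 C; n(e⁻) = 4300/96500 = 0.04456 mol.
Theoretical n(Pb) = n(e⁻)/2 = 0.02228 mol, i.e. m_theo = 0.02228 × 207.2 = 4.616 g.
Efficiency = m_actual / m_theo = 4.29 / 4.616 = 92.9 %.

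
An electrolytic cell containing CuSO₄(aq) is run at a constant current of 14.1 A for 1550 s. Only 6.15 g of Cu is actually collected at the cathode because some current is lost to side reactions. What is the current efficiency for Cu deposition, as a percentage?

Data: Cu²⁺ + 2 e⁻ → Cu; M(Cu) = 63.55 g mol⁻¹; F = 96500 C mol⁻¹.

Q = I·t = 14.10 × 1550.0 = 21860 C; n(e⁻) = 21860/96500 = 0.2265 mol.
Theoretical n(Cu) = n(e⁻)/2 = 0.1132 mol, i.e. m_theo = 0.1132 × 63.55 = 7.196 g.
Efficiency = m_actual / m_theo = 6.15 / 7.196 = 85.5 %.

85.5 %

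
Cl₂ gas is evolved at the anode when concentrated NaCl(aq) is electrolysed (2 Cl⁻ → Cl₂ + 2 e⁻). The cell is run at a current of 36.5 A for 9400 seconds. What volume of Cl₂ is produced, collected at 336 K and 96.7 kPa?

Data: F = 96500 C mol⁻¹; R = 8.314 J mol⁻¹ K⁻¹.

51.4 L

Q = I·t = 36.50 A × 9400.0 s = 343100 C.
n(e⁻) = Q/F = 343100 / 96500 = 3.555 mol.
2 electrons are transferred per Cl₂ molecule, so n(Cl₂) = 3.555 / 2 = 1.778 mol.
V = nRT/P = (1.778 × 8.314 × 336) / (96.7 × 10³ Pa) = 0.0514 m³ = 51.4 L.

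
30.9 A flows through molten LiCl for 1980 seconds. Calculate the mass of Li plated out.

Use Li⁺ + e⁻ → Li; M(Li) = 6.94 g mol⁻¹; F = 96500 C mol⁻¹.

4.40 g

Q = I·t = 30.90 A × 1980.0 s = 61180 C.
n(e⁻) = Q/F = 61180 / 96500 = 0.6340 mol.
Li⁺ + e⁻ → Li, so n(Li) = n(e⁻)/1 = 0.6340 mol.
m = n·M = 0.6340 × 6.94 = 4.40 g.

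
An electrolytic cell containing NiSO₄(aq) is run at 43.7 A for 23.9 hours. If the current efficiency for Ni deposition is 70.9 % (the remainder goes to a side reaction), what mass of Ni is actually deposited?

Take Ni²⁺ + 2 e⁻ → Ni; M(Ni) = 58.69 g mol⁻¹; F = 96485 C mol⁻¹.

811 g

Q = I·t = 43.70 × 86040 = 3760000 C.
n(e⁻) = 3760000/96485 = 38.97 mol; theoretically n(Ni) = 38.97/2 = 19.48 mol, m_theo = 1144 g.
At 70.9 % efficiency, m_actual = 0.709 × 1144 = 811 g.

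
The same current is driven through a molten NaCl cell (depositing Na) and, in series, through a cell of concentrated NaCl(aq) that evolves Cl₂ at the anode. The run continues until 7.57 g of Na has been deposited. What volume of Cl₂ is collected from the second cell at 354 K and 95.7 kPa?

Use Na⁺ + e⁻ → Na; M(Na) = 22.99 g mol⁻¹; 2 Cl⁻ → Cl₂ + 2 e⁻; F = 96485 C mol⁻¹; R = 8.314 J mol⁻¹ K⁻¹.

5.06 L

n(Na) = 7.57 / 22.99 = 0.3293 mol, so n(e⁻) = 1 × 0.3293 = 0.3293 mol.
The cells are in series, so the same 0.3293 mol of electrons passes through the second cell.
2 Cl⁻ → Cl₂ + 2 e⁻ — 2 mol e⁻ per mol Cl₂, so n(Cl₂) = 0.3293/2 = 0.1646 mol.
V = nRT/P = (0.1646 × 8.314 × 354) / (95.7 × 10³) = 0.00506 m³ = 5.06 L.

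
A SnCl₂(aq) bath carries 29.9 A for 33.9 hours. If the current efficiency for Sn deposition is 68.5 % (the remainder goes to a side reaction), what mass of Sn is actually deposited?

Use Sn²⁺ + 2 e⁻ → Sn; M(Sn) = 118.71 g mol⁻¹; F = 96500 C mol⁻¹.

Q = I·t = 29.90 × 122040 = 3649000 C.
n(e⁻) = 3649000/96500 = 37.81 mol; theoretically n(Sn) = 37.81/2 = 18.91 mol, m_theo = 2244 g.
At 68.5 % efficiency, m_actual = 0.685 × 2244 = 1540 g.

1540 g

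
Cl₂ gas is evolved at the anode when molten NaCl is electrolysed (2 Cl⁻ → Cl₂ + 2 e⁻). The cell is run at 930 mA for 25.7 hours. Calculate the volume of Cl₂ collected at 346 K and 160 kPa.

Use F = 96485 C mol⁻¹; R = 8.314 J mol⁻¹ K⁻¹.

8.02 L

Q = I·t = 0.9300 A × 92520 s = 86040 C.
n(e⁻) = Q/F = 86040 / 96485 = 0.8918 mol.
2 electrons are transferred per Cl₂ molecule, so n(Cl₂) = 0.8918 / 2 = 0.4459 mol.
V = nRT/P = (0.4459 × 8.314 × 346) / (160 × 10³ Pa) = 0.00802 m³ = 8.02 L.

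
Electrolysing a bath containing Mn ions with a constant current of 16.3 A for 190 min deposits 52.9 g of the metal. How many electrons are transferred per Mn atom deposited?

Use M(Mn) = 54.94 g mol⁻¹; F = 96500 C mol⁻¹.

Q = I·t = 16.30 A × 11400 s = 185800 C, so n(e⁻) = 185800/96500 = 1.926 mol.
n(Mn) deposited = 52.9 / 54.94 = 0.9629 mol.
Electrons per atom = n(e⁻)/n(Mn) = 1.926 / 0.9629 = 2.00 ≈ 2, so the ion is Mn²⁺.

2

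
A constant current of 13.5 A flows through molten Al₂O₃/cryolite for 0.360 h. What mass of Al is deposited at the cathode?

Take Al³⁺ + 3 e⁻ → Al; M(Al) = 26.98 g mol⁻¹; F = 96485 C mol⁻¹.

Q = I·t = 13.50 A × 1296.0 s = 17500 C.
n(e⁻) = Q/F = 17500 / 96485 = 0.1813 mol.
Al³⁺ + 3 e⁻ → Al, so n(Al) = n(e⁻)/3 = 0.06044 mol.
m = n·M = 0.06044 × 26.98 = 1.63 g.

1.63 g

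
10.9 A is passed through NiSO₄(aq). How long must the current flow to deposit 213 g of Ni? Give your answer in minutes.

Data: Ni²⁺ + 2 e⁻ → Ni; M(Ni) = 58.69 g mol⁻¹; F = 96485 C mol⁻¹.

n(Ni) = m/M = 213 / 58.69 = 3.629 mol.
Each Ni atom requires 2 electrons, so n(e⁻) = 2 × 3.629 = 7.258 mol.
Q = n(e⁻)·F = 7.258 × 96485 = 700300 C.
t = Q/I = 700300 / 10.90 A = 64250 s = 1070 min.

1070 min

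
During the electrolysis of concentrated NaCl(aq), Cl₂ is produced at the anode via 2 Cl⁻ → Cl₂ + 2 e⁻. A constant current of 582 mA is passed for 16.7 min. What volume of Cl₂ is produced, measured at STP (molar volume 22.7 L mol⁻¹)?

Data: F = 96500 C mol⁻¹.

Q = I·t = 0.5820 A × 1002.0 s = 583.2 C.
n(e⁻) = Q/F = 583.2 / 96500 = 0.006043 mol.
2 electrons are transferred per Cl₂ molecule, so n(Cl₂) = 0.006043 / 2 = 0.003022 mol.
V = n × V_m = 0.003022 × 22.7 = 0.0686 L.

0.0686 L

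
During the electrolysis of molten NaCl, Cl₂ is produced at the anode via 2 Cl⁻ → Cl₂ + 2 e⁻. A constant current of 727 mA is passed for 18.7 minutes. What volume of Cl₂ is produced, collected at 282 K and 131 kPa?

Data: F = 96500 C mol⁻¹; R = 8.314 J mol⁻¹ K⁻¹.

0.0756 L

Q = I·t = 0.7270 A × 1122.0 s = 815.7 C.
n(e⁻) = Q/F = 815.7 / 96500 = 0.008453 mol.
2 electrons are transferred per Cl₂ molecule, so n(Cl₂) = 0.008453 / 2 = 0.004226 mol.
V = nRT/P = (0.004226 × 8.314 × 282) / (131 × 10³ Pa) = 7.56 × 10⁻⁵ m³ = 0.0756 L.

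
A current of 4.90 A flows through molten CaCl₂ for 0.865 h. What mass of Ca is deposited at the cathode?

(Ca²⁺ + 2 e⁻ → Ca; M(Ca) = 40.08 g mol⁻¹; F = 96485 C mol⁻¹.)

Q = I·t = 4.900 A × 3114.0 s = 15260 C.
n(e⁻) = Q/F = 15260 / 96485 = 0.1581 mol.
Ca²⁺ + 2 e⁻ → Ca, so n(Ca) = n(e⁻)/2 = 0.07907 mol.
m = n·M = 0.07907 × 40.08 = 3.17 g.

3.17 g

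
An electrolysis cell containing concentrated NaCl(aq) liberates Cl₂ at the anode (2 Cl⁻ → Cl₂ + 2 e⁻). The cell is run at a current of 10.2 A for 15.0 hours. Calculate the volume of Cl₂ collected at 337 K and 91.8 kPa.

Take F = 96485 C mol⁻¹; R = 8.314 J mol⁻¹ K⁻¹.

Q = I·t = 10.20 A × 54000 s = 550800 C.
n(e⁻) = Q/F = 550800 / 96485 = 5.709 mol.
2 electrons are transferred per Cl₂ molecule, so n(Cl₂) = 5.709 / 2 = 2.854 mol.
V = nRT/P = (2.854 × 8.314 × 337) / (91.8 × 10³ Pa) = 0.0871 m³ = 87.1 L.

87.1 L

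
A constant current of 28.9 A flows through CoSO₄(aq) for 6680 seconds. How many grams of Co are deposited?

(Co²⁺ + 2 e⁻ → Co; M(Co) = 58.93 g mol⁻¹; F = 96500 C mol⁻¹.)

58.9 g

Q = I·t = 28.90 A × 6680.0 s = 193100 C.
n(e⁻) = Q/F = 193100 / 96500 = 2.001 mol.
Co²⁺ + 2 e⁻ → Co, so n(Co) = n(e⁻)/2 = 1.000 mol.
m = n·M = 1.000 × 58.93 = 58.9 g.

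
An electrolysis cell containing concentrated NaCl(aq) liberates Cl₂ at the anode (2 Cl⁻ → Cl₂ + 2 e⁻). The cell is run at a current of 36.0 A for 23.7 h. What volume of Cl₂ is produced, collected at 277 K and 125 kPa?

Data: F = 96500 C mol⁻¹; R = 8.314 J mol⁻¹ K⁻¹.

293 L

Q = I·t = 36.00 A × 85320 s = 3072000 C.
n(e⁻) = Q/F = 3072000 / 96500 = 31.83 mol.
2 electrons are transferred per Cl₂ molecule, so n(Cl₂) = 31.83 / 2 = 15.91 mol.
V = nRT/P = (15.91 × 8.314 × 277) / (125 × 10³ Pa) = 0.293 m³ = 293 L.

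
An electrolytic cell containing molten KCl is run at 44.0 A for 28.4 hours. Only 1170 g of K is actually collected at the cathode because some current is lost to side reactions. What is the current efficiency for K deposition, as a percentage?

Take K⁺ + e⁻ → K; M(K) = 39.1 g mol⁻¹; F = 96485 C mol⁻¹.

64.2 %

Q = I·t = 44.00 × 102240 = 4499000 C; n(e⁻) = 4499000/96485 = 46.62 mol.
Theoretical n(K) = n(e⁻)/1 = 46.62 mol, i.e. m_theo = 46.62 × 39.1 = 1823 g.
Efficiency = m_actual / m_theo = 1170 / 1823 = 64.2 %.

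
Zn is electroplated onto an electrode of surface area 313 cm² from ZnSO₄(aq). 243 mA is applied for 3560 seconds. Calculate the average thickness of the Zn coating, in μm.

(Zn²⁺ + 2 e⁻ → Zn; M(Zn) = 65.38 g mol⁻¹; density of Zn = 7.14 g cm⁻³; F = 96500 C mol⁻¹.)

1.31 μm

Q = I·t = 0.2430 × 3560.0 = 865.1 C; n(e⁻) = 0.008965 mol.
n(Zn) = n(e⁻)/2 = 0.004482 mol, so m = 0.004482 × 65.38 = 0.2931 g.
Volume = m/ρ = 0.2931 / 7.14 = 0.04104 cm³.
Thickness = V/A = 0.04104 / 313 = 1.31 × 10⁻⁴ cm = 1.31 μm.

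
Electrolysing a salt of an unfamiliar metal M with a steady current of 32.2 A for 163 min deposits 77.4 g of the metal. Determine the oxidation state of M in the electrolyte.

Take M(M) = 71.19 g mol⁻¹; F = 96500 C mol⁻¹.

+3

Q = I·t = 32.20 A × 9780.0 s = 314900 C, so n(e⁻) = 314900/96500 = 3.263 mol.
n(M) deposited = 77.4 / 71.19 = 1.087 mol.
Electrons per atom = n(e⁻)/n(M) = 3.263 / 1.087 = 3.00 ≈ 3, so the ion is M³⁺.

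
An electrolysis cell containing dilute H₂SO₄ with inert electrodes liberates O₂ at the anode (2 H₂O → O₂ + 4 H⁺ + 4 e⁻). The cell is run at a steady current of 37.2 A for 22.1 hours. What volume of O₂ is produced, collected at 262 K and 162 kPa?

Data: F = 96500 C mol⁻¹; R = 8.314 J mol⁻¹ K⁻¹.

Q = I·t = 37.20 A × 79560 s = 2960000 C.
n(e⁻) = Q/F = 2960000 / 96500 = 30.67 mol.
4 electrons are transferred per O₂ molecule, so n(O₂) = 30.67 / 4 = 7.667 mol.
V = nRT/P = (7.667 × 8.314 × 262) / (162 × 10³ Pa) = 0.103 m³ = 103 L.

103 L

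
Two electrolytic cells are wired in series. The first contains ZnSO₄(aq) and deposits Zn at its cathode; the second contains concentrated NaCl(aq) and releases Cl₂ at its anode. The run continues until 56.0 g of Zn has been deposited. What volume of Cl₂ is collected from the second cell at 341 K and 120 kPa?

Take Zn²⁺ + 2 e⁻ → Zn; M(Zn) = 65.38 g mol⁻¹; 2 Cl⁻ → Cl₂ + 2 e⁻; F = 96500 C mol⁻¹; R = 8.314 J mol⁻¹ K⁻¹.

n(Zn) = 56.0 / 65.38 = 0.8565 mol, so n(e⁻) = 2 × 0.8565 = 1.713 mol.
The cells are in series, so the same 1.713 mol of electrons passes through the second cell.
2 Cl⁻ → Cl₂ + 2 e⁻ — 2 mol e⁻ per mol Cl₂, so n(Cl₂) = 1.713/2 = 0.8565 mol.
V = nRT/P = (0.8565 × 8.314 × 341) / (120 × 10³) = 0.0202 m³ = 20.2 L.

20.2 L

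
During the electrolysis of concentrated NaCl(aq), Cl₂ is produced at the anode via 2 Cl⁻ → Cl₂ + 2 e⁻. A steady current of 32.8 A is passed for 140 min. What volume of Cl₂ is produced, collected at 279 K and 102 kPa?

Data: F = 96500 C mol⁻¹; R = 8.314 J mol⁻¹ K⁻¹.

Q = I·t = 32.80 A × 8400.0 s = 275500 C.
n(e⁻) = Q/F = 275500 / 96500 = 2.855 mol.
2 electrons are transferred per Cl₂ molecule, so n(Cl₂) = 2.855 / 2 = 1.428 mol.
V = nRT/P = (1.428 × 8.314 × 279) / (102 × 10³ Pa) = 0.0325 m³ = 32.5 L.

32.5 L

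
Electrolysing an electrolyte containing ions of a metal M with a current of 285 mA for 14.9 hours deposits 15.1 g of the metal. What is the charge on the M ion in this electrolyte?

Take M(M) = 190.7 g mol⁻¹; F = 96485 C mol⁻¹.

+2

Q = I·t = 0.2850 A × 53640 s = 15290 C, so n(e⁻) = 15290/96485 = 0.1584 mol.
n(M) deposited = 15.1 / 190.7 = 0.07918 mol.
Electrons per atom = n(e⁻)/n(M) = 0.1584 / 0.07918 = 2.00 ≈ 2, so the ion is M²⁺.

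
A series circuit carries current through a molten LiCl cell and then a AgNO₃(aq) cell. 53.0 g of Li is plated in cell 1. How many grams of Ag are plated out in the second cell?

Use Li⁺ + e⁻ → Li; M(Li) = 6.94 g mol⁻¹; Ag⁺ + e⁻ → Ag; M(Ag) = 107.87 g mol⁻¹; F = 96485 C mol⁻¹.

n(Li) = 53.0 / 6.94 = 7.637 mol.
Since Li⁺ + e⁻ → Li, n(e⁻) passed = 1 × 7.637 = 7.637 mol.
Cells in series carry the same charge, so the same 7.637 mol of electrons passes through cell 2.
Ag⁺ + e⁻ → Ag, so n(Ag) = 7.637 / 1 = 7.637 mol.
m(Ag) = 7.637 × 107.87 = 824 g.

824 g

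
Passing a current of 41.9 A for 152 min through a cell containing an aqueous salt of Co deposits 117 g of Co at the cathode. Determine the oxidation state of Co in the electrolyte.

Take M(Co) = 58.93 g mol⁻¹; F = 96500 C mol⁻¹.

+2

Q = I·t = 41.90 A × 9120.0 s = 382100 C, so n(e⁻) = 382100/96500 = 3.960 mol.
n(Co) deposited = 117 / 58.93 = 1.985 mol.
Electrons per atom = n(e⁻)/n(Co) = 3.960 / 1.985 = 1.99 ≈ 2, so the ion is Co²⁺.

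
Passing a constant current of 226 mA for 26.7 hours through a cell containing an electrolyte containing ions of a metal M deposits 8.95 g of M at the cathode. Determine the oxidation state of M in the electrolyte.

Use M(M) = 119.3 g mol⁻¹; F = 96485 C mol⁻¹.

+3

Q = I·t = 0.2260 A × 96120 s = 21720 C, so n(e⁻) = 21720/96485 = 0.2251 mol.
n(M) deposited = 8.95 / 119.3 = 0.07502 mol.
Electrons per atom = n(e⁻)/n(M) = 0.2251 / 0.07502 = 3.00 ≈ 3, so the ion is M³⁺.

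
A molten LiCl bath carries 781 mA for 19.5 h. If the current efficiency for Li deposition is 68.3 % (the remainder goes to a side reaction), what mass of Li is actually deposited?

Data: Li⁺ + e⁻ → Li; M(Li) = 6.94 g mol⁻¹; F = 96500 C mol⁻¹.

2.69 g

Q = I·t = 0.7810 × 70200 = 54830 C.
n(e⁻) = 54830/96500 = 0.5681 mol; theoretically n(Li) = 0.5681/1 = 0.5681 mol, m_theo = 3.943 g.
At 68.3 % efficiency, m_actual = 0.683 × 3.943 = 2.69 g.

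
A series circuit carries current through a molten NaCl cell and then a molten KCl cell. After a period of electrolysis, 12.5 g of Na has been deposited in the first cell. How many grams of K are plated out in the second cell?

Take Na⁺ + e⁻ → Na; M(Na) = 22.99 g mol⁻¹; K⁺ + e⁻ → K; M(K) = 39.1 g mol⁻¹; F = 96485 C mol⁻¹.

21.3 g

n(Na) = 12.5 / 22.99 = 0.5437 mol.
Since Na⁺ + e⁻ → Na, n(e⁻) passed = 1 × 0.5437 = 0.5437 mol.
Cells in series carry the same charge, so the same 0.5437 mol of electrons passes through cell 2.
K⁺ + e⁻ → K, so n(K) = 0.5437 / 1 = 0.5437 mol.
m(K) = 0.5437 × 39.1 = 21.3 g.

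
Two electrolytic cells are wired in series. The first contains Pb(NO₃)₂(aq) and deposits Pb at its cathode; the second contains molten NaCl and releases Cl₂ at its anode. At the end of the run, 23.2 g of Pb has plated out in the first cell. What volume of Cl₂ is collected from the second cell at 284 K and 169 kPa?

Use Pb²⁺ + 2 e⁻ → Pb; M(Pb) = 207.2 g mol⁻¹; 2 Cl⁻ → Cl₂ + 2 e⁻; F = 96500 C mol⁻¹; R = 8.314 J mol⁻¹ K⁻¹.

1.56 L

n(Pb) = 23.2 / 207.2 = 0.1120 mol, so n(e⁻) = 2 × 0.1120 = 0.2239 mol.
The cells are in series, so the same 0.2239 mol of electrons passes through the second cell.
2 Cl⁻ → Cl₂ + 2 e⁻ — 2 mol e⁻ per mol Cl₂, so n(Cl₂) = 0.2239/2 = 0.1120 mol.
V = nRT/P = (0.1120 × 8.314 × 284) / (169 × 10³) = 0.00156 m³ = 1.56 L.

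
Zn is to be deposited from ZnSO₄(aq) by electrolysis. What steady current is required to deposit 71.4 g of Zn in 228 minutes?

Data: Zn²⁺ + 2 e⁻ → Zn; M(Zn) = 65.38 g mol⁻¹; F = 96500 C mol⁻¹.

n(Zn) = 71.4 / 65.38 = 1.092 mol.
n(e⁻) = 2 × 1.092 = 2.184 mol.
Q = n(e⁻)·F = 2.184 × 96500 = 210800 C.
I = Q/t = 210800 / 13680 s = 15.4 A.

15.4 A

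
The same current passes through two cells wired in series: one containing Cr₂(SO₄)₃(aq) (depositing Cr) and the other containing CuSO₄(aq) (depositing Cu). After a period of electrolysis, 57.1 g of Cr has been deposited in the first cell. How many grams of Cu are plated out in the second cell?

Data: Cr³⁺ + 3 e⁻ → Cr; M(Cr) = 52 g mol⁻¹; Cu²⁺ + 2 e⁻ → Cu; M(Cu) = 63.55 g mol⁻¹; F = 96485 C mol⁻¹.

n(Cr) = 57.1 / 52 = 1.098 mol.
Since Cr³⁺ + 3 e⁻ → Cr, n(e⁻) passed = 3 × 1.098 = 3.294 mol.
Cells in series carry the same charge, so the same 3.294 mol of electrons passes through cell 2.
Cu²⁺ + 2 e⁻ → Cu, so n(Cu) = 3.294 / 2 = 1.647 mol.
m(Cu) = 1.647 × 63.55 = 105 g.

105 g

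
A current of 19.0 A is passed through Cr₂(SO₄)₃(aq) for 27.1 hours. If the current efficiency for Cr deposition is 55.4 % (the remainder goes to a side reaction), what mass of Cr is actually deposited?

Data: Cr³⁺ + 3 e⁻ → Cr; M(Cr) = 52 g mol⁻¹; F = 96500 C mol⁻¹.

Q = I·t = 19.00 × 97560 = 1854000 C.
n(e⁻) = 1854000/96500 = 19.21 mol; theoretically n(Cr) = 19.21/3 = 6.403 mol, m_theo = 333.0 g.
At 55.4 % efficiency, m_actual = 0.554 × 333.0 = 184 g.

184 g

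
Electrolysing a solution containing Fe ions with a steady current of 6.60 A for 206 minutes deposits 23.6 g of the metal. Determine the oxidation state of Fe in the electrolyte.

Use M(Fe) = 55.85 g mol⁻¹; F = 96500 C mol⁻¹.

Q = I·t = 6.600 A × 12360 s = 81580 C, so n(e⁻) = 81580/96500 = 0.8453 mol.
n(Fe) deposited = 23.6 / 55.85 = 0.4226 mol.
Electrons per atom = n(e⁻)/n(Fe) = 0.8453 / 0.4226 = 2.00 ≈ 2, so the ion is Fe²⁺.

+2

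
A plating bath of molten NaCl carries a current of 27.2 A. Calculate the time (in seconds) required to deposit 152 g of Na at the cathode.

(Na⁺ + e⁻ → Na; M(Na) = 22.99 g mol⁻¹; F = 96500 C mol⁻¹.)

n(Na) = m/M = 152 / 22.99 = 6.612 mol.
Each Na atom requires 1 electron, so n(e⁻) = 1 × 6.612 = 6.612 mol.
Q = n(e⁻)·F = 6.612 × 96500 = 638000 C.
t = Q/I = 638000 / 27.20 A = 23460 s.

23500 s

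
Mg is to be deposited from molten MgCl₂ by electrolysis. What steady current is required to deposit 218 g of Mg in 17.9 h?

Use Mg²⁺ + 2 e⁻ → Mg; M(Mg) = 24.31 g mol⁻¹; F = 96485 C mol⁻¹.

26.9 A

n(Mg) = 218 / 24.31 = 8.968 mol.
n(e⁻) = 2 × 8.968 = 17.94 mol.
Q = n(e⁻)·F = 17.94 × 96485 = 1730000 C.
I = Q/t = 1730000 / 64440 s = 26.9 A.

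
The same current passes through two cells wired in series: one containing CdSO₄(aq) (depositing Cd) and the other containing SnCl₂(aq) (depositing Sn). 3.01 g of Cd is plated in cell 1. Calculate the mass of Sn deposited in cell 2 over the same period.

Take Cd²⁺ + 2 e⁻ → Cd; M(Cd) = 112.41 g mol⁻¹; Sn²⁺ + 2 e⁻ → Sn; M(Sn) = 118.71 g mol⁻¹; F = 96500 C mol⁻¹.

3.18 g

n(Cd) = 3.01 / 112.41 = 0.02678 mol.
Since Cd²⁺ + 2 e⁻ → Cd, n(e⁻) passed = 2 × 0.02678 = 0.05355 mol.
Cells in series carry the same charge, so the same 0.05355 mol of electrons passes through cell 2.
Sn²⁺ + 2 e⁻ → Sn, so n(Sn) = 0.05355 / 2 = 0.02678 mol.
m(Sn) = 0.02678 × 118.71 = 3.18 g.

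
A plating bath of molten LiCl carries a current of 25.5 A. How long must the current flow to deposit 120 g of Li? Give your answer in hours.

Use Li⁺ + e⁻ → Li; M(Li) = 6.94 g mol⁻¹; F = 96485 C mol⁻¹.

n(Li) = m/M = 120 / 6.94 = 17.29 mol.
Each Li atom requires 1 electron, so n(e⁻) = 1 × 17.29 = 17.29 mol.
Q = n(e⁻)·F = 17.29 × 96485 = 1668000 C.
t = Q/I = 1668000 / 25.50 A = 65420 s = 18.2 h.

18.2 h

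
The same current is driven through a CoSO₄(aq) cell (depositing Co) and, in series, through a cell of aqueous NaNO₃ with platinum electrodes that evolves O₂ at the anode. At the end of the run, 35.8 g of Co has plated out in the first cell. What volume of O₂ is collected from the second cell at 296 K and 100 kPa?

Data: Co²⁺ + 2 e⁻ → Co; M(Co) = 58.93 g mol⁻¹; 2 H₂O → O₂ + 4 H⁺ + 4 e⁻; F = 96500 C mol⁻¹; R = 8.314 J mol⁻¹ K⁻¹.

n(Co) = 35.8 / 58.93 = 0.6075 mol, so n(e⁻) = 2 × 0.6075 = 1.215 mol.
The cells are in series, so the same 1.215 mol of electrons passes through the second cell.
2 H₂O → O₂ + 4 H⁺ + 4 e⁻ — 4 mol e⁻ per mol O₂, so n(O₂) = 1.215/4 = 0.3038 mol.
V = nRT/P = (0.3038 × 8.314 × 296) / (100 × 10³) = 0.00748 m³ = 7.48 L.

7.48 L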